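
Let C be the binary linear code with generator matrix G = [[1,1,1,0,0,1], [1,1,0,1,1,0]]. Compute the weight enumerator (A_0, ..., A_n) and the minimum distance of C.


Weight distribution: A_0 = 1, A_4 = 3. Minimum distance d = 4.

Enumerate all 2^2 = 4 messages m ∈ F_2^2.
For each, compute codeword c = mG in F_2^6, then tally its weight.
  m = 00 → c = 000000, weight = 0.
  m = 10 → c = 111001, weight = 4.
  m = 01 → c = 110110, weight = 4.
  m = 11 → c = 001111, weight = 4.
Tally weights:
  weight 0: 1 codewords.
  weight 4: 3 codewords.
Minimum distance d = smallest w > 0 with A_w > 0 = 4.
Sanity: Σ A_w = 4 = 2^2 = 4 ✓.


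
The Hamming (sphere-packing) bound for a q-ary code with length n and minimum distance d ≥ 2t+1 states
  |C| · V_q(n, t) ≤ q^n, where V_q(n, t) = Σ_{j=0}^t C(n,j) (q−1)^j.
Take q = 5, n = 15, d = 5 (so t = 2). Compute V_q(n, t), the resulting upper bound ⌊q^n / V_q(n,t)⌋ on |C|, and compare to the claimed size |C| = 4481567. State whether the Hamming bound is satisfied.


V_q(n, t) = 1741, q^n = 30517578125, Hamming bound = 17528764, |C| = 4481567 ≤ bound (satisfied).

Step 1: Compute V_q(n, t) = Σ_{j=0}^2 C(n, j) (q−1)^j.
  j = 0: C(15,0)·(4)^0 = 1·1 = 1.
  j = 1: C(15,1)·(4)^1 = 15·4 = 60.
  j = 2: C(15,2)·(4)^2 = 105·16 = 1680.
  V_q(n, t) = 1 + 60 + 1680 = 1741.
Step 2: q^n = 5^15 = 30517578125.
Step 3: Hamming bound ⌊q^n / V_q(n,t)⌋ = ⌊30517578125/1741⌋ = 17528764.
Step 4: Compare |C| = 4481567 to 17528764: satisfied.
The claimed |C| lies below the Hamming bound.


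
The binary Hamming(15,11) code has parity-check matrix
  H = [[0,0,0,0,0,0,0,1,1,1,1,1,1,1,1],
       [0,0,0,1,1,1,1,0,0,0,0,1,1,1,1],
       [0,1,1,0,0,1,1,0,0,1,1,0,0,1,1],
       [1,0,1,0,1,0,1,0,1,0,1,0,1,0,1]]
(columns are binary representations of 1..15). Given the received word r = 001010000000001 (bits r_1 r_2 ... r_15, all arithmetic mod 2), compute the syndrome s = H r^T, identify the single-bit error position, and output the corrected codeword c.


s = (1, 0, 0, 1)^T, error position = 9, corrected codeword c = 001010001000001

Compute s = H r^T mod 2 one row at a time:
  s_1 = 0 + 0 + 0 + 0 + 0 + 0 + 0 + 1 = 1 ≡ 1 (mod 2).
  s_2 = 0 + 1 + 0 + 0 + 0 + 0 + 0 + 1 = 2 ≡ 0 (mod 2).
  s_3 = 0 + 1 + 0 + 0 + 0 + 0 + 0 + 1 = 2 ≡ 0 (mod 2).
  s_4 = 0 + 1 + 1 + 0 + 0 + 0 + 0 + 1 = 3 ≡ 1 (mod 2).
s = (1, 0, 0, 1)^T — this equals column 9 of H (binary 1001), so error is at position 9.
Correct: flip bit 9 of r = 001010000000001 to get c = 001010001000001.


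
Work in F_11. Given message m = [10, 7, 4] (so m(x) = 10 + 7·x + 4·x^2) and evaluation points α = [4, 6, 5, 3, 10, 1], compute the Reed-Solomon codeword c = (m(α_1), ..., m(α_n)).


c = [3, 9, 2, 1, 7, 10]

Message polynomial: m(x) = 10 + 7·x + 4·x^2 (mod 11).
For each evaluation point α_i, compute m(α_i) mod 11:
  α_1 = 4: Horner steps 4 → 1 → 3, so m(4) = 3.
  α_2 = 6: Horner steps 4 → 9 → 9, so m(6) = 9.
  α_3 = 5: Horner steps 4 → 5 → 2, so m(5) = 2.
  α_4 = 3: Horner steps 4 → 8 → 1, so m(3) = 1.
  α_5 = 10: Horner steps 4 → 3 → 7, so m(10) = 7.
  α_6 = 1: Horner steps 4 → 0 → 10, so m(1) = 10.
Codeword c = [3, 9, 2, 1, 7, 10] ∈ F_11^6.


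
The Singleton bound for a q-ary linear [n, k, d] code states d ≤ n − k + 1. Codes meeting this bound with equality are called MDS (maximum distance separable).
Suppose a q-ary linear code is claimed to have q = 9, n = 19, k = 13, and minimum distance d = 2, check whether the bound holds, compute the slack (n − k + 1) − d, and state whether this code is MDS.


Singleton RHS = n − k + 1 = 7, slack = 5, bound satisfied, not MDS.

Singleton bound: d ≤ n − k + 1.
Here n = 19, k = 13, so n − k + 1 = 7.
Given d = 2, check d ≤ 7: YES.
Slack = (n − k + 1) − d = 5.
The code is NOT MDS (slack = 5 > 0).
Description: the claimed parameters are [19, 13, 2]_9; such a code would be non-MDS.


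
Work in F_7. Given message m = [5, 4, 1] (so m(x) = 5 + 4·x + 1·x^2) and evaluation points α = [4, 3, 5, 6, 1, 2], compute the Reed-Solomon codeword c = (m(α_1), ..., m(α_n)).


c = [2, 5, 1, 2, 3, 3]

Message polynomial: m(x) = 5 + 4·x + 1·x^2 (mod 7).
For each evaluation point α_i, compute m(α_i) mod 7:
  α_1 = 4: Horner steps 1 → 1 → 2, so m(4) = 2.
  α_2 = 3: Horner steps 1 → 0 → 5, so m(3) = 5.
  α_3 = 5: Horner steps 1 → 2 → 1, so m(5) = 1.
  α_4 = 6: Horner steps 1 → 3 → 2, so m(6) = 2.
  α_5 = 1: Horner steps 1 → 5 → 3, so m(1) = 3.
  α_6 = 2: Horner steps 1 → 6 → 3, so m(2) = 3.
Codeword c = [2, 5, 1, 2, 3, 3] ∈ F_7^6.


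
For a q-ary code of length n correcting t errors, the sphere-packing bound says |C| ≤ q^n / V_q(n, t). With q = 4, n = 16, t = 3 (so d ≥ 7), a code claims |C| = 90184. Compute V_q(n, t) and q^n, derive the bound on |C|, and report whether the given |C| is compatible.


V_q(n, t) = 16249, q^n = 4294967296, Hamming bound = 264321, |C| = 90184 ≤ bound (satisfied).

Step 1: Compute V_q(n, t) = Σ_{j=0}^3 C(n, j) (q−1)^j.
  j = 0: C(16,0)·(3)^0 = 1·1 = 1.
  j = 1: C(16,1)·(3)^1 = 16·3 = 48.
  j = 2: C(16,2)·(3)^2 = 120·9 = 1080.
  j = 3: C(16,3)·(3)^3 = 560·27 = 15120.
  V_q(n, t) = 1 + 48 + 1080 + 15120 = 16249.
Step 2: q^n = 4^16 = 4294967296.
Step 3: Hamming bound ⌊q^n / V_q(n,t)⌋ = ⌊4294967296/16249⌋ = 264321.
Step 4: Compare |C| = 90184 to 264321: satisfied.
The claimed |C| lies below the Hamming bound.


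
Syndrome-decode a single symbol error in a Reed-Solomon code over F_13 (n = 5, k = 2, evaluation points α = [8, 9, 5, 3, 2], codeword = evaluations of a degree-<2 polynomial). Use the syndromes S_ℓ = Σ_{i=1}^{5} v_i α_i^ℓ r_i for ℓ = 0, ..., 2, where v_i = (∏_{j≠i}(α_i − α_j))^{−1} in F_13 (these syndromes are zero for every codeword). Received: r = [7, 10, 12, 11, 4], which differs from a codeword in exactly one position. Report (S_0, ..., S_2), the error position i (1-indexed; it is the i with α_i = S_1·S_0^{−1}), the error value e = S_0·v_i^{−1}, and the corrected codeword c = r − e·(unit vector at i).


S = (4, 10, 12), error at position 2, error magnitude e = 9, c = [7, 1, 12, 11, 4].

Step 1: column multipliers v_i = (∏_{j≠i}(α_i − α_j))^{−1} mod 13.
  i = 1 (α = 8): (8−9)(8−5)(8−3)(8−2) = (−1)·3·5·6 = −90 ≡ 1, so v_1 = 1^{−1} = 1 (mod 13).
  i = 2 (α = 9): (9−8)(9−5)(9−3)(9−2) = 1·4·6·7 = 168 ≡ 12, so v_2 = 12^{−1} = 12 (mod 13).
  i = 3 (α = 5): (5−8)(5−9)(5−3)(5−2) = (−3)·(−4)·2·3 = 72 ≡ 7, so v_3 = 7^{−1} = 2 (mod 13).
  i = 4 (α = 3): (3−8)(3−9)(3−5)(3−2) = (−5)·(−6)·(−2)·1 = −60 ≡ 5, so v_4 = 5^{−1} = 8 (mod 13).
  i = 5 (α = 2): (2−8)(2−9)(2−5)(2−3) = (−6)·(−7)·(−3)·(−1) = 126 ≡ 9, so v_5 = 9^{−1} = 3 (mod 13).
  v = [1, 12, 2, 8, 3].
Step 2: syndromes of r = [7, 10, 12, 11, 4] (all sums mod 13).
  S_0 = Σ v_i r_i = 1·7 + 12·10 + 2·12 + 8·11 + 3·4 = 251 ≡ 4.
  S_1 = Σ v_i α_i r_i = 1·8·7 + 12·9·10 + 2·5·12 + 8·3·11 + 3·2·4 = 1544 ≡ 10.
  α_i^2 mod 13 = [12, 3, 12, 9, 4].
  S_2 = Σ v_i α_i^2 r_i = 1·12·7 + 12·3·10 + 2·12·12 + 8·9·11 + 3·4·4 = 1572 ≡ 12.
  S = (4, 10, 12) ≠ 0, so r is not a codeword (an error is present).
Step 3: locate the error. For a single error e at position i, S_ℓ = v_i·e·α_i^ℓ, so α_err = S_1/S_0.
  S_0^{−1} = 4^{−1} = 10 (mod 13), so α_err = 10·10 = 100 ≡ 9 = α_2. Error position i = 2.
  Consistency check: S_2/S_1 = 12·4 = 48 ≡ 9 = α_err ✓ (single-error assumption holds).
Step 4: error magnitude e = S_0/v_2 = S_0·∏_{j≠2}(α_2 − α_j) = 4·12 = 48 ≡ 9 (mod 13).
Step 5: correct position 2: c_2 = r_2 − e = 10 − 9 ≡ 1 (mod 13). Hence c = [7, 1, 12, 11, 4].
  Check: interpolating c through the α_i gives m(x) = 3 + 7·x (degree < 2) with m(α_i) = c_i for every i, so c is indeed a codeword.


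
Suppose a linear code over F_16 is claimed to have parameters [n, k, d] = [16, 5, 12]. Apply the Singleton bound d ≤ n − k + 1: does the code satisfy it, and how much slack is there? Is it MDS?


Singleton RHS = n − k + 1 = 12, slack = 0, bound satisfied, MDS.

Singleton bound: d ≤ n − k + 1.
Here n = 16, k = 5, so n − k + 1 = 12.
Given d = 12, check d ≤ 12: YES.
Slack = (n − k + 1) − d = 0.
The code is MDS (slack = 0).
Description: the claimed parameters are [16, 5, 12]_16; such a code would be MDS (meets Singleton bound).


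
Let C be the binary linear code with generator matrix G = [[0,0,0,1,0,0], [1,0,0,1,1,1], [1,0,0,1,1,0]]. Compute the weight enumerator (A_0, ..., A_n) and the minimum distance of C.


Weight distribution: A_0 = 1, A_1 = 2, A_2 = 2, A_3 = 2, A_4 = 1. Minimum distance d = 1.

Enumerate all 2^3 = 8 messages m ∈ F_2^3.
For each, compute codeword c = mG in F_2^6, then tally its weight.
  m = 000 → c = 000000, weight = 0.
  m = 100 → c = 000100, weight = 1.
  m = 010 → c = 100111, weight = 4.
  m = 110 → c = 100011, weight = 3.
  m = 001 → c = 100110, weight = 3.
  m = 101 → c = 100010, weight = 2.
  m = 011 → c = 000001, weight = 1.
  m = 111 → c = 000101, weight = 2.
Tally weights:
  weight 0: 1 codewords.
  weight 1: 2 codewords.
  weight 2: 2 codewords.
  weight 3: 2 codewords.
  weight 4: 1 codewords.
Minimum distance d = smallest w > 0 with A_w > 0 = 1.
Sanity: Σ A_w = 8 = 2^3 = 8 ✓.


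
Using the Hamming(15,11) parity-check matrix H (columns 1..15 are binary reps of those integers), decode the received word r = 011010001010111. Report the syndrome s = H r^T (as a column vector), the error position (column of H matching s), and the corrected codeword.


s = (1, 0, 1, 0)^T, error position = 10, corrected codeword c = 011010001110111

Compute s = H r^T mod 2 one row at a time:
  s_1 = 0 + 1 + 0 + 1 + 0 + 1 + 1 + 1 = 5 ≡ 1 (mod 2).
  s_2 = 0 + 1 + 0 + 0 + 0 + 1 + 1 + 1 = 4 ≡ 0 (mod 2).
  s_3 = 1 + 1 + 0 + 0 + 0 + 1 + 1 + 1 = 5 ≡ 1 (mod 2).
  s_4 = 0 + 1 + 1 + 0 + 1 + 1 + 1 + 1 = 6 ≡ 0 (mod 2).
s = (1, 0, 1, 0)^T — this equals column 10 of H (binary 1010), so error is at position 10.
Correct: flip bit 10 of r = 011010001010111 to get c = 011010001110111.


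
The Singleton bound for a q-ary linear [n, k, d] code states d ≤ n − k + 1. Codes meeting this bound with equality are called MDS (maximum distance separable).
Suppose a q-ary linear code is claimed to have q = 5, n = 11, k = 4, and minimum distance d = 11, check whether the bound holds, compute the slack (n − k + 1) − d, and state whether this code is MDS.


Singleton RHS = n − k + 1 = 8, slack = -3, bound violated (no such code; not MDS).

Singleton bound: d ≤ n − k + 1.
Here n = 11, k = 4, so n − k + 1 = 8.
Given d = 11, check d ≤ 8: NO.
Slack = (n − k + 1) − d = -3.
The slack is negative: d = 11 exceeds n − k + 1 = 8 by 3, so the Singleton bound is violated and no linear [11, 4, 11]_5 code can exist. In particular it is not MDS (MDS requires d = n − k + 1 exactly).
Description: the claimed parameters are [11, 4, 11]_5; such a code would be impossible (violates the Singleton bound).


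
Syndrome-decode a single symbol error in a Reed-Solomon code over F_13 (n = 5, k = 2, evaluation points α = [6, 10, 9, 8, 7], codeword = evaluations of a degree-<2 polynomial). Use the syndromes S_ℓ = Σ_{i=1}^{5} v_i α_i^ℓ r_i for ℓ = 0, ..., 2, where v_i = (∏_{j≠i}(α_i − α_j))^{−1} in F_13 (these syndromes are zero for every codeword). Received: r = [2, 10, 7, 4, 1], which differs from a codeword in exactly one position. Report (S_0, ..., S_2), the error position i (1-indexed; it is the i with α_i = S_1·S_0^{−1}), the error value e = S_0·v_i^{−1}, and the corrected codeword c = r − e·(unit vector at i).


S = (11, 1, 6), error at position 1, error magnitude e = 4, c = [11, 10, 7, 4, 1].

Step 1: column multipliers v_i = (∏_{j≠i}(α_i − α_j))^{−1} mod 13.
  i = 1 (α = 6): (6−10)(6−9)(6−8)(6−7) = (−4)·(−3)·(−2)·(−1) = 24 ≡ 11, so v_1 = 11^{−1} = 6 (mod 13).
  i = 2 (α = 10): (10−6)(10−9)(10−8)(10−7) = 4·1·2·3 = 24 ≡ 11, so v_2 = 11^{−1} = 6 (mod 13).
  i = 3 (α = 9): (9−6)(9−10)(9−8)(9−7) = 3·(−1)·1·2 = −6 ≡ 7, so v_3 = 7^{−1} = 2 (mod 13).
  i = 4 (α = 8): (8−6)(8−10)(8−9)(8−7) = 2·(−2)·(−1)·1 = 4 ≡ 4, so v_4 = 4^{−1} = 10 (mod 13).
  i = 5 (α = 7): (7−6)(7−10)(7−9)(7−8) = 1·(−3)·(−2)·(−1) = −6 ≡ 7, so v_5 = 7^{−1} = 2 (mod 13).
  v = [6, 6, 2, 10, 2].
Step 2: syndromes of r = [2, 10, 7, 4, 1] (all sums mod 13).
  S_0 = Σ v_i r_i = 6·2 + 6·10 + 2·7 + 10·4 + 2·1 = 128 ≡ 11.
  S_1 = Σ v_i α_i r_i = 6·6·2 + 6·10·10 + 2·9·7 + 10·8·4 + 2·7·1 = 1132 ≡ 1.
  α_i^2 mod 13 = [10, 9, 3, 12, 10].
  S_2 = Σ v_i α_i^2 r_i = 6·10·2 + 6·9·10 + 2·3·7 + 10·12·4 + 2·10·1 = 1202 ≡ 6.
  S = (11, 1, 6) ≠ 0, so r is not a codeword (an error is present).
Step 3: locate the error. For a single error e at position i, S_ℓ = v_i·e·α_i^ℓ, so α_err = S_1/S_0.
  S_0^{−1} = 11^{−1} = 6 (mod 13), so α_err = 1·6 = 6 ≡ 6 = α_1. Error position i = 1.
  Consistency check: S_2/S_1 = 6·1 = 6 ≡ 6 = α_err ✓ (single-error assumption holds).
Step 4: error magnitude e = S_0/v_1 = S_0·∏_{j≠1}(α_1 − α_j) = 11·11 = 121 ≡ 4 (mod 13).
Step 5: correct position 1: c_1 = r_1 − e = 2 − 4 ≡ 11 (mod 13). Hence c = [11, 10, 7, 4, 1].
  Check: interpolating c through the α_i gives m(x) = 6 + 3·x (degree < 2) with m(α_i) = c_i for every i, so c is indeed a codeword.


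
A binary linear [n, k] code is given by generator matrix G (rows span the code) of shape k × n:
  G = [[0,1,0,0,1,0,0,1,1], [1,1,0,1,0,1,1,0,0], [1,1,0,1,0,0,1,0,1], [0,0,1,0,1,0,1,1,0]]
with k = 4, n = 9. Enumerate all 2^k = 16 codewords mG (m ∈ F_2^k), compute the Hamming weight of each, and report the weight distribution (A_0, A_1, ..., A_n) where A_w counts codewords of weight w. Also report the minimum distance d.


Weight distribution: A_0 = 1, A_2 = 1, A_3 = 1, A_4 = 5, A_5 = 4, A_6 = 1, A_7 = 3. Minimum distance d = 2.

Enumerate all 2^4 = 16 messages m ∈ F_2^4.
For each, compute codeword c = mG in F_2^9, then tally its weight.
  m = 0000 → c = 000000000, weight = 0.
  m = 1000 → c = 010010011, weight = 4.
  m = 0100 → c = 110101100, weight = 5.
  m = 1100 → c = 100111111, weight = 7.
  m = 0010 → c = 110100101, weight = 5.
  m = 1010 → c = 100110110, weight = 5.
  m = 0110 → c = 000001001, weight = 2.
  m = 1110 → c = 010011010, weight = 4.
  m = 0001 → c = 001010110, weight = 4.
  m = 1001 → c = 011000101, weight = 4.
  m = 0101 → c = 111111010, weight = 7.
  m = 1101 → c = 101101001, weight = 5.
  m = 0011 → c = 111110011, weight = 7.
  m = 1011 → c = 101100000, weight = 3.
  m = 0111 → c = 001011111, weight = 6.
  m = 1111 → c = 011001100, weight = 4.
Tally weights:
  weight 0: 1 codewords.
  weight 2: 1 codewords.
  weight 3: 1 codewords.
  weight 4: 5 codewords.
  weight 5: 4 codewords.
  weight 6: 1 codewords.
  weight 7: 3 codewords.
Minimum distance d = smallest w > 0 with A_w > 0 = 2.
Sanity: Σ A_w = 16 = 2^4 = 16 ✓.


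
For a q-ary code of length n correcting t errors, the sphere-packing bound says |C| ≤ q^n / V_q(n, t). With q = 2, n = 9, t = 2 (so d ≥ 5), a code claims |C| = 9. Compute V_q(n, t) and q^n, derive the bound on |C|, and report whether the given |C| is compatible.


V_q(n, t) = 46, q^n = 512, Hamming bound = 11, |C| = 9 ≤ bound (satisfied).

Step 1: Compute V_q(n, t) = Σ_{j=0}^2 C(n, j) (q−1)^j.
  j = 0: C(9,0)·(1)^0 = 1·1 = 1.
  j = 1: C(9,1)·(1)^1 = 9·1 = 9.
  j = 2: C(9,2)·(1)^2 = 36·1 = 36.
  V_q(n, t) = 1 + 9 + 36 = 46.
Step 2: q^n = 2^9 = 512.
Step 3: Hamming bound ⌊q^n / V_q(n,t)⌋ = ⌊512/46⌋ = 11.
Step 4: Compare |C| = 9 to 11: satisfied.
The claimed |C| lies below the Hamming bound.


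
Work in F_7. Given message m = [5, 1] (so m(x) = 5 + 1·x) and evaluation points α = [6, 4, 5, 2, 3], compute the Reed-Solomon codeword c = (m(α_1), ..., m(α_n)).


c = [4, 2, 3, 0, 1]

Message polynomial: m(x) = 5 + 1·x (mod 7).
For each evaluation point α_i, compute m(α_i) mod 7:
  α_1 = 6: Horner steps 1 → 4, so m(6) = 4.
  α_2 = 4: Horner steps 1 → 2, so m(4) = 2.
  α_3 = 5: Horner steps 1 → 3, so m(5) = 3.
  α_4 = 2: Horner steps 1 → 0, so m(2) = 0.
  α_5 = 3: Horner steps 1 → 1, so m(3) = 1.
Codeword c = [4, 2, 3, 0, 1] ∈ F_7^5.


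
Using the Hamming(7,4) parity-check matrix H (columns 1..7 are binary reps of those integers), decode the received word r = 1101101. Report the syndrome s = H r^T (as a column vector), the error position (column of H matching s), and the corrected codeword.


s = (1, 0, 1)^T, error position = 5, corrected codeword c = 1101001

Compute s = H r^T mod 2 one row at a time:
  s_1 = 1 + 1 + 0 + 1 = 3 ≡ 1 (mod 2).
  s_2 = 1 + 0 + 0 + 1 = 2 ≡ 0 (mod 2).
  s_3 = 1 + 0 + 1 + 1 = 3 ≡ 1 (mod 2).
s = (1, 0, 1)^T — this equals column 5 of H (binary 101), so error is at position 5.
Correct: flip bit 5 of r = 1101101 to get c = 1101001.


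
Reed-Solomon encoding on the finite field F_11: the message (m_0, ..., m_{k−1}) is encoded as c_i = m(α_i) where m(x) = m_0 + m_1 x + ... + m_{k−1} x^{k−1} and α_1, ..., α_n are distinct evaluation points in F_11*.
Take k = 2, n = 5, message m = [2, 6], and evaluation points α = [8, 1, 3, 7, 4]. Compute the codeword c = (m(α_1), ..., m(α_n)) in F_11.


c = [6, 8, 9, 0, 4]

Message polynomial: m(x) = 2 + 6·x (mod 11).
For each evaluation point α_i, compute m(α_i) mod 11:
  α_1 = 8: Horner steps 6 → 6, so m(8) = 6.
  α_2 = 1: Horner steps 6 → 8, so m(1) = 8.
  α_3 = 3: Horner steps 6 → 9, so m(3) = 9.
  α_4 = 7: Horner steps 6 → 0, so m(7) = 0.
  α_5 = 4: Horner steps 6 → 4, so m(4) = 4.
Codeword c = [6, 8, 9, 0, 4] ∈ F_11^5.


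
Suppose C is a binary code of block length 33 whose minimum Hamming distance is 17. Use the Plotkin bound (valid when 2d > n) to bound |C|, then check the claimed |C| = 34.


Plotkin bound M ≤ 34; given |C| = 34 ≤ bound (satisfied).

Check applicability: 2d = 34, n = 33.
2d − n = 1 > 0, so Plotkin applies.
Compute d/(2d−n) = 17/1 ≈ 17.0000.
⌊d/(2d−n)⌋ = 17.
Plotkin bound: M ≤ 2·17 = 34.
Given |C| = 34, check: satisfied.
This |C| is at the Plotkin bound.


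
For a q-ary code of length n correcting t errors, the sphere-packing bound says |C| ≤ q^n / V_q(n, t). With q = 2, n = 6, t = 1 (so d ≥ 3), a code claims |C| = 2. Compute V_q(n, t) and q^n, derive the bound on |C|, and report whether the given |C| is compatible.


V_q(n, t) = 7, q^n = 64, Hamming bound = 9, |C| = 2 ≤ bound (satisfied).

Step 1: Compute V_q(n, t) = Σ_{j=0}^1 C(n, j) (q−1)^j.
  j = 0: C(6,0)·(1)^0 = 1·1 = 1.
  j = 1: C(6,1)·(1)^1 = 6·1 = 6.
  V_q(n, t) = 1 + 6 = 7.
Step 2: q^n = 2^6 = 64.
Step 3: Hamming bound ⌊q^n / V_q(n,t)⌋ = ⌊64/7⌋ = 9.
Step 4: Compare |C| = 2 to 9: satisfied.
The claimed |C| lies below the Hamming bound.


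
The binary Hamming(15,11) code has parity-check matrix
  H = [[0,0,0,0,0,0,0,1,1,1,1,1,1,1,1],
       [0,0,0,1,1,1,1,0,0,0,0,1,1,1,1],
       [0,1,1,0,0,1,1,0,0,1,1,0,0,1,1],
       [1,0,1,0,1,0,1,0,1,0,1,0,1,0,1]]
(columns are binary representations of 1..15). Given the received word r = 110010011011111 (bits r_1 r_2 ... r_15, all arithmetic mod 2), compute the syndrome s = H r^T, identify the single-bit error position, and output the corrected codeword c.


s = (1, 1, 0, 0)^T, error position = 12, corrected codeword c = 110010011010111

Compute s = H r^T mod 2 one row at a time:
  s_1 = 1 + 1 + 0 + 1 + 1 + 1 + 1 + 1 = 7 ≡ 1 (mod 2).
  s_2 = 0 + 1 + 0 + 0 + 1 + 1 + 1 + 1 = 5 ≡ 1 (mod 2).
  s_3 = 1 + 0 + 0 + 0 + 0 + 1 + 1 + 1 = 4 ≡ 0 (mod 2).
  s_4 = 1 + 0 + 1 + 0 + 1 + 1 + 1 + 1 = 6 ≡ 0 (mod 2).
s = (1, 1, 0, 0)^T — this equals column 12 of H (binary 1100), so error is at position 12.
Correct: flip bit 12 of r = 110010011011111 to get c = 110010011010111.


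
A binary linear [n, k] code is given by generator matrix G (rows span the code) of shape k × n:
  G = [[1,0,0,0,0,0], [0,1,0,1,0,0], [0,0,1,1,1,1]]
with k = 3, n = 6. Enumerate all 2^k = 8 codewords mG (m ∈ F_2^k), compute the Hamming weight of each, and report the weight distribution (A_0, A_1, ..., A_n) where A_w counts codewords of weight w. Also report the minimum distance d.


Weight distribution: A_0 = 1, A_1 = 1, A_2 = 1, A_3 = 1, A_4 = 2, A_5 = 2. Minimum distance d = 1.

Enumerate all 2^3 = 8 messages m ∈ F_2^3.
For each, compute codeword c = mG in F_2^6, then tally its weight.
  m = 000 → c = 000000, weight = 0.
  m = 100 → c = 100000, weight = 1.
  m = 010 → c = 010100, weight = 2.
  m = 110 → c = 110100, weight = 3.
  m = 001 → c = 001111, weight = 4.
  m = 101 → c = 101111, weight = 5.
  m = 011 → c = 011011, weight = 4.
  m = 111 → c = 111011, weight = 5.
Tally weights:
  weight 0: 1 codewords.
  weight 1: 1 codewords.
  weight 2: 1 codewords.
  weight 3: 1 codewords.
  weight 4: 2 codewords.
  weight 5: 2 codewords.
Minimum distance d = smallest w > 0 with A_w > 0 = 1.
Sanity: Σ A_w = 8 = 2^3 = 8 ✓.


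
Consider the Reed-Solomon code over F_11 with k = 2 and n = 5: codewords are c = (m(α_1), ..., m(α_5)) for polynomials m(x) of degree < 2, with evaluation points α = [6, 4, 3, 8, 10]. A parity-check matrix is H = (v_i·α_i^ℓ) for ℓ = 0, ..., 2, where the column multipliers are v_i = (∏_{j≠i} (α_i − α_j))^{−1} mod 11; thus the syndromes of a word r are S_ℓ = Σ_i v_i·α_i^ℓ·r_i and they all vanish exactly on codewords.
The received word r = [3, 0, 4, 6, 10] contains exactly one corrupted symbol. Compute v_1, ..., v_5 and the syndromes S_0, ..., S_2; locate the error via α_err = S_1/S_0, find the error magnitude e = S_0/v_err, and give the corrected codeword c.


S = (2, 9, 2), error at position 5, error magnitude e = 1, c = [3, 0, 4, 6, 9].

Step 1: column multipliers v_i = (∏_{j≠i}(α_i − α_j))^{−1} mod 11.
  i = 1 (α = 6): (6−4)(6−3)(6−8)(6−10) = 2·3·(−2)·(−4) = 48 ≡ 4, so v_1 = 4^{−1} = 3 (mod 11).
  i = 2 (α = 4): (4−6)(4−3)(4−8)(4−10) = (−2)·1·(−4)·(−6) = −48 ≡ 7, so v_2 = 7^{−1} = 8 (mod 11).
  i = 3 (α = 3): (3−6)(3−4)(3−8)(3−10) = (−3)·(−1)·(−5)·(−7) = 105 ≡ 6, so v_3 = 6^{−1} = 2 (mod 11).
  i = 4 (α = 8): (8−6)(8−4)(8−3)(8−10) = 2·4·5·(−2) = −80 ≡ 8, so v_4 = 8^{−1} = 7 (mod 11).
  i = 5 (α = 10): (10−6)(10−4)(10−3)(10−8) = 4·6·7·2 = 336 ≡ 6, so v_5 = 6^{−1} = 2 (mod 11).
  v = [3, 8, 2, 7, 2].
Step 2: syndromes of r = [3, 0, 4, 6, 10] (all sums mod 11).
  S_0 = Σ v_i r_i = 3·3 + 8·0 + 2·4 + 7·6 + 2·10 = 79 ≡ 2.
  S_1 = Σ v_i α_i r_i = 3·6·3 + 8·4·0 + 2·3·4 + 7·8·6 + 2·10·10 = 614 ≡ 9.
  α_i^2 mod 11 = [3, 5, 9, 9, 1].
  S_2 = Σ v_i α_i^2 r_i = 3·3·3 + 8·5·0 + 2·9·4 + 7·9·6 + 2·1·10 = 497 ≡ 2.
  S = (2, 9, 2) ≠ 0, so r is not a codeword (an error is present).
Step 3: locate the error. For a single error e at position i, S_ℓ = v_i·e·α_i^ℓ, so α_err = S_1/S_0.
  S_0^{−1} = 2^{−1} = 6 (mod 11), so α_err = 9·6 = 54 ≡ 10 = α_5. Error position i = 5.
  Consistency check: S_2/S_1 = 2·5 = 10 ≡ 10 = α_err ✓ (single-error assumption holds).
Step 4: error magnitude e = S_0/v_5 = S_0·∏_{j≠5}(α_5 − α_j) = 2·6 = 12 ≡ 1 (mod 11).
Step 5: correct position 5: c_5 = r_5 − e = 10 − 1 ≡ 9 (mod 11). Hence c = [3, 0, 4, 6, 9].
  Check: interpolating c through the α_i gives m(x) = 5 + 7·x (degree < 2) with m(α_i) = c_i for every i, so c is indeed a codeword.


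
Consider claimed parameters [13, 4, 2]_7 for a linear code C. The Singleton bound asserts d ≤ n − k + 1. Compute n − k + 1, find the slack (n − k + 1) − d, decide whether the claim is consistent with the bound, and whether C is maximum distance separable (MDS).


Singleton RHS = n − k + 1 = 10, slack = 8, bound satisfied, not MDS.

Singleton bound: d ≤ n − k + 1.
Here n = 13, k = 4, so n − k + 1 = 10.
Given d = 2, check d ≤ 10: YES.
Slack = (n − k + 1) − d = 8.
The code is NOT MDS (slack = 8 > 0).
Description: the claimed parameters are [13, 4, 2]_7; such a code would be non-MDS.


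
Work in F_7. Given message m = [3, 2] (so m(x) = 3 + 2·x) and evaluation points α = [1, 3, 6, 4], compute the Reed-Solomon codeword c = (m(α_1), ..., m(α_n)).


c = [5, 2, 1, 4]

Message polynomial: m(x) = 3 + 2·x (mod 7).
For each evaluation point α_i, compute m(α_i) mod 7:
  α_1 = 1: Horner steps 2 → 5, so m(1) = 5.
  α_2 = 3: Horner steps 2 → 2, so m(3) = 2.
  α_3 = 6: Horner steps 2 → 1, so m(6) = 1.
  α_4 = 4: Horner steps 2 → 4, so m(4) = 4.
Codeword c = [5, 2, 1, 4] ∈ F_7^4.


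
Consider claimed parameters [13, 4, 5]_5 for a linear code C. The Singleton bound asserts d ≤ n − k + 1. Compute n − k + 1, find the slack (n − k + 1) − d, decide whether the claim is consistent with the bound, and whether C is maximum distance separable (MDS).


Singleton RHS = n − k + 1 = 10, slack = 5, bound satisfied, not MDS.

Singleton bound: d ≤ n − k + 1.
Here n = 13, k = 4, so n − k + 1 = 10.
Given d = 5, check d ≤ 10: YES.
Slack = (n − k + 1) − d = 5.
The code is NOT MDS (slack = 5 > 0).
Description: the claimed parameters are [13, 4, 5]_5; such a code would be non-MDS.


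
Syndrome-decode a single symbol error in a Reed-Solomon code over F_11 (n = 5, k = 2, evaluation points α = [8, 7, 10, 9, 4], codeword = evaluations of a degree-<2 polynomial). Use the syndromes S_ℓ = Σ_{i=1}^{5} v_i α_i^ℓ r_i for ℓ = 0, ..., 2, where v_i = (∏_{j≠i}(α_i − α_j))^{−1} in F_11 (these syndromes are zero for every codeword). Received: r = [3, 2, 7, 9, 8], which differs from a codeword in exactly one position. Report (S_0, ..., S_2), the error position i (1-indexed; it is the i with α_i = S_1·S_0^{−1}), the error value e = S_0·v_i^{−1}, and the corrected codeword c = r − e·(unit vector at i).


S = (10, 3, 2), error at position 1, error magnitude e = 3, c = [0, 2, 7, 9, 8].

Step 1: column multipliers v_i = (∏_{j≠i}(α_i − α_j))^{−1} mod 11.
  i = 1 (α = 8): (8−7)(8−10)(8−9)(8−4) = 1·(−2)·(−1)·4 = 8 ≡ 8, so v_1 = 8^{−1} = 7 (mod 11).
  i = 2 (α = 7): (7−8)(7−10)(7−9)(7−4) = (−1)·(−3)·(−2)·3 = −18 ≡ 4, so v_2 = 4^{−1} = 3 (mod 11).
  i = 3 (α = 10): (10−8)(10−7)(10−9)(10−4) = 2·3·1·6 = 36 ≡ 3, so v_3 = 3^{−1} = 4 (mod 11).
  i = 4 (α = 9): (9−8)(9−7)(9−10)(9−4) = 1·2·(−1)·5 = −10 ≡ 1, so v_4 = 1^{−1} = 1 (mod 11).
  i = 5 (α = 4): (4−8)(4−7)(4−10)(4−9) = (−4)·(−3)·(−6)·(−5) = 360 ≡ 8, so v_5 = 8^{−1} = 7 (mod 11).
  v = [7, 3, 4, 1, 7].
Step 2: syndromes of r = [3, 2, 7, 9, 8] (all sums mod 11).
  S_0 = Σ v_i r_i = 7·3 + 3·2 + 4·7 + 1·9 + 7·8 = 120 ≡ 10.
  S_1 = Σ v_i α_i r_i = 7·8·3 + 3·7·2 + 4·10·7 + 1·9·9 + 7·4·8 = 795 ≡ 3.
  α_i^2 mod 11 = [9, 5, 1, 4, 5].
  S_2 = Σ v_i α_i^2 r_i = 7·9·3 + 3·5·2 + 4·1·7 + 1·4·9 + 7·5·8 = 563 ≡ 2.
  S = (10, 3, 2) ≠ 0, so r is not a codeword (an error is present).
Step 3: locate the error. For a single error e at position i, S_ℓ = v_i·e·α_i^ℓ, so α_err = S_1/S_0.
  S_0^{−1} = 10^{−1} = 10 (mod 11), so α_err = 3·10 = 30 ≡ 8 = α_1. Error position i = 1.
  Consistency check: S_2/S_1 = 2·4 = 8 ≡ 8 = α_err ✓ (single-error assumption holds).
Step 4: error magnitude e = S_0/v_1 = S_0·∏_{j≠1}(α_1 − α_j) = 10·8 = 80 ≡ 3 (mod 11).
Step 5: correct position 1: c_1 = r_1 − e = 3 − 3 ≡ 0 (mod 11). Hence c = [0, 2, 7, 9, 8].
  Check: interpolating c through the α_i gives m(x) = 5 + 9·x (degree < 2) with m(α_i) = c_i for every i, so c is indeed a codeword.


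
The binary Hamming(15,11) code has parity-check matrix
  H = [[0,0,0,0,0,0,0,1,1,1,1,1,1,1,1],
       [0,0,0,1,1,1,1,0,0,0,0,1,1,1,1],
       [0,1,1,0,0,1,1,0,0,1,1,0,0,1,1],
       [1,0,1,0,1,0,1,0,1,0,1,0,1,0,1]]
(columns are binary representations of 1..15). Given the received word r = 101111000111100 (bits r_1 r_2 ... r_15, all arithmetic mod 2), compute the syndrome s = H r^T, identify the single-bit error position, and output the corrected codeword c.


s = (0, 1, 0, 1)^T, error position = 5, corrected codeword c = 101101000111100

Compute s = H r^T mod 2 one row at a time:
  s_1 = 0 + 0 + 1 + 1 + 1 + 1 + 0 + 0 = 4 ≡ 0 (mod 2).
  s_2 = 1 + 1 + 1 + 0 + 1 + 1 + 0 + 0 = 5 ≡ 1 (mod 2).
  s_3 = 0 + 1 + 1 + 0 + 1 + 1 + 0 + 0 = 4 ≡ 0 (mod 2).
  s_4 = 1 + 1 + 1 + 0 + 0 + 1 + 1 + 0 = 5 ≡ 1 (mod 2).
s = (0, 1, 0, 1)^T — this equals column 5 of H (binary 0101), so error is at position 5.
Correct: flip bit 5 of r = 101111000111100 to get c = 101101000111100.


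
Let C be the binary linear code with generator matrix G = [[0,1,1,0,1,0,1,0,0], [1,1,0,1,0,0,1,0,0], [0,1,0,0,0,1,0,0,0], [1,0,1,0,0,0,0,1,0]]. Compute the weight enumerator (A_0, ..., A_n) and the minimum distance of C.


Weight distribution: A_0 = 1, A_2 = 1, A_3 = 2, A_4 = 5, A_5 = 6, A_6 = 1. Minimum distance d = 2.

Enumerate all 2^4 = 16 messages m ∈ F_2^4.
For each, compute codeword c = mG in F_2^9, then tally its weight.
  m = 0000 → c = 000000000, weight = 0.
  m = 1000 → c = 011010100, weight = 4.
  m = 0100 → c = 110100100, weight = 4.
  m = 1100 → c = 101110000, weight = 4.
  m = 0010 → c = 010001000, weight = 2.
  m = 1010 → c = 001011100, weight = 4.
  m = 0110 → c = 100101100, weight = 4.
  m = 1110 → c = 111111000, weight = 6.
  m = 0001 → c = 101000010, weight = 3.
  m = 1001 → c = 110010110, weight = 5.
  m = 0101 → c = 011100110, weight = 5.
  m = 1101 → c = 000110010, weight = 3.
  m = 0011 → c = 111001010, weight = 5.
  m = 1011 → c = 100011110, weight = 5.
  m = 0111 → c = 001101110, weight = 5.
  m = 1111 → c = 010111010, weight = 5.
Tally weights:
  weight 0: 1 codewords.
  weight 2: 1 codewords.
  weight 3: 2 codewords.
  weight 4: 5 codewords.
  weight 5: 6 codewords.
  weight 6: 1 codewords.
Minimum distance d = smallest w > 0 with A_w > 0 = 2.
Sanity: Σ A_w = 16 = 2^4 = 16 ✓.


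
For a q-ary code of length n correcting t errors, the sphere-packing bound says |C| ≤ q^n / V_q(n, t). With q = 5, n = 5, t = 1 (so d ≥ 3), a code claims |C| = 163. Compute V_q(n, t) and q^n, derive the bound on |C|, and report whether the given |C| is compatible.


V_q(n, t) = 21, q^n = 3125, Hamming bound = 148, |C| = 163 > bound (violated).

Step 1: Compute V_q(n, t) = Σ_{j=0}^1 C(n, j) (q−1)^j.
  j = 0: C(5,0)·(4)^0 = 1·1 = 1.
  j = 1: C(5,1)·(4)^1 = 5·4 = 20.
  V_q(n, t) = 1 + 20 = 21.
Step 2: q^n = 5^5 = 3125.
Step 3: Hamming bound ⌊q^n / V_q(n,t)⌋ = ⌊3125/21⌋ = 148.
Step 4: Compare |C| = 163 to 148: violated.
The claimed |C| lies above the Hamming bound, so no 5-ary code of length 5 with d ≥ 3 can have 163 codewords.


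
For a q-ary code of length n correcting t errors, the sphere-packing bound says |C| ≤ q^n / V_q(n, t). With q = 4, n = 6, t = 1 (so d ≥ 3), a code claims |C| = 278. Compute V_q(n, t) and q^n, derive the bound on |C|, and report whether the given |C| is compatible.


V_q(n, t) = 19, q^n = 4096, Hamming bound = 215, |C| = 278 > bound (violated).

Step 1: Compute V_q(n, t) = Σ_{j=0}^1 C(n, j) (q−1)^j.
  j = 0: C(6,0)·(3)^0 = 1·1 = 1.
  j = 1: C(6,1)·(3)^1 = 6·3 = 18.
  V_q(n, t) = 1 + 18 = 19.
Step 2: q^n = 4^6 = 4096.
Step 3: Hamming bound ⌊q^n / V_q(n,t)⌋ = ⌊4096/19⌋ = 215.
Step 4: Compare |C| = 278 to 215: violated.
The claimed |C| lies above the Hamming bound, so no 4-ary code of length 6 with d ≥ 3 can have 278 codewords.


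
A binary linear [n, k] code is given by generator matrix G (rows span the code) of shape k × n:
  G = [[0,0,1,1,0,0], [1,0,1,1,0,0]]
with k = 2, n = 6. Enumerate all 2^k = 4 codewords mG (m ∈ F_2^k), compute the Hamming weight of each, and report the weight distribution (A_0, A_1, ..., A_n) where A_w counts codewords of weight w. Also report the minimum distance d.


Weight distribution: A_0 = 1, A_1 = 1, A_2 = 1, A_3 = 1. Minimum distance d = 1.

Enumerate all 2^2 = 4 messages m ∈ F_2^2.
For each, compute codeword c = mG in F_2^6, then tally its weight.
  m = 00 → c = 000000, weight = 0.
  m = 10 → c = 001100, weight = 2.
  m = 01 → c = 101100, weight = 3.
  m = 11 → c = 100000, weight = 1.
Tally weights:
  weight 0: 1 codewords.
  weight 1: 1 codewords.
  weight 2: 1 codewords.
  weight 3: 1 codewords.
Minimum distance d = smallest w > 0 with A_w > 0 = 1.
Sanity: Σ A_w = 4 = 2^2 = 4 ✓.


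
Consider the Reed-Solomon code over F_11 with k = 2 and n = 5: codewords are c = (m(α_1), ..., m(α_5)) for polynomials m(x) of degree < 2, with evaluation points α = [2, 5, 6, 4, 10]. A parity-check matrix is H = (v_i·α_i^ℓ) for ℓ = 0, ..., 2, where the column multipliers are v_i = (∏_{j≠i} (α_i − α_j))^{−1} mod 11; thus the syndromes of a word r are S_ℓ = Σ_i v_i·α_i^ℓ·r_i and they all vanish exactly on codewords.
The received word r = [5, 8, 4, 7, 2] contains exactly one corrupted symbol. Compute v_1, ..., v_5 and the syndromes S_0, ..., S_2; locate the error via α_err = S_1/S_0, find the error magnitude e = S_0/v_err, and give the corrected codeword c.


S = (6, 3, 7), error at position 3, error magnitude e = 6, c = [5, 8, 9, 7, 2].

Step 1: column multipliers v_i = (∏_{j≠i}(α_i − α_j))^{−1} mod 11.
  i = 1 (α = 2): (2−5)(2−6)(2−4)(2−10) = (−3)·(−4)·(−2)·(−8) = 192 ≡ 5, so v_1 = 5^{−1} = 9 (mod 11).
  i = 2 (α = 5): (5−2)(5−6)(5−4)(5−10) = 3·(−1)·1·(−5) = 15 ≡ 4, so v_2 = 4^{−1} = 3 (mod 11).
  i = 3 (α = 6): (6−2)(6−5)(6−4)(6−10) = 4·1·2·(−4) = −32 ≡ 1, so v_3 = 1^{−1} = 1 (mod 11).
  i = 4 (α = 4): (4−2)(4−5)(4−6)(4−10) = 2·(−1)·(−2)·(−6) = −24 ≡ 9, so v_4 = 9^{−1} = 5 (mod 11).
  i = 5 (α = 10): (10−2)(10−5)(10−6)(10−4) = 8·5·4·6 = 960 ≡ 3, so v_5 = 3^{−1} = 4 (mod 11).
  v = [9, 3, 1, 5, 4].
Step 2: syndromes of r = [5, 8, 4, 7, 2] (all sums mod 11).
  S_0 = Σ v_i r_i = 9·5 + 3·8 + 1·4 + 5·7 + 4·2 = 116 ≡ 6.
  S_1 = Σ v_i α_i r_i = 9·2·5 + 3·5·8 + 1·6·4 + 5·4·7 + 4·10·2 = 454 ≡ 3.
  α_i^2 mod 11 = [4, 3, 3, 5, 1].
  S_2 = Σ v_i α_i^2 r_i = 9·4·5 + 3·3·8 + 1·3·4 + 5·5·7 + 4·1·2 = 447 ≡ 7.
  S = (6, 3, 7) ≠ 0, so r is not a codeword (an error is present).
Step 3: locate the error. For a single error e at position i, S_ℓ = v_i·e·α_i^ℓ, so α_err = S_1/S_0.
  S_0^{−1} = 6^{−1} = 2 (mod 11), so α_err = 3·2 = 6 ≡ 6 = α_3. Error position i = 3.
  Consistency check: S_2/S_1 = 7·4 = 28 ≡ 6 = α_err ✓ (single-error assumption holds).
Step 4: error magnitude e = S_0/v_3 = S_0·∏_{j≠3}(α_3 − α_j) = 6·1 = 6 ≡ 6 (mod 11).
Step 5: correct position 3: c_3 = r_3 − e = 4 − 6 ≡ 9 (mod 11). Hence c = [5, 8, 9, 7, 2].
  Check: interpolating c through the α_i gives m(x) = 3 + 1·x (degree < 2) with m(α_i) = c_i for every i, so c is indeed a codeword.


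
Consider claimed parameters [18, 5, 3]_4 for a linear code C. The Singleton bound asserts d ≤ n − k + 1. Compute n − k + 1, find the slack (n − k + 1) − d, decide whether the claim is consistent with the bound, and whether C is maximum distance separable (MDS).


Singleton RHS = n − k + 1 = 14, slack = 11, bound satisfied, not MDS.

Singleton bound: d ≤ n − k + 1.
Here n = 18, k = 5, so n − k + 1 = 14.
Given d = 3, check d ≤ 14: YES.
Slack = (n − k + 1) − d = 11.
The code is NOT MDS (slack = 11 > 0).
Description: the claimed parameters are [18, 5, 3]_4; such a code would be non-MDS.


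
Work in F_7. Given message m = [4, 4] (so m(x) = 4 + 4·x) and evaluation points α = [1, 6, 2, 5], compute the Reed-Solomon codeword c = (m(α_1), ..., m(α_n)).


c = [1, 0, 5, 3]

Message polynomial: m(x) = 4 + 4·x (mod 7).
For each evaluation point α_i, compute m(α_i) mod 7:
  α_1 = 1: Horner steps 4 → 1, so m(1) = 1.
  α_2 = 6: Horner steps 4 → 0, so m(6) = 0.
  α_3 = 2: Horner steps 4 → 5, so m(2) = 5.
  α_4 = 5: Horner steps 4 → 3, so m(5) = 3.
Codeword c = [1, 0, 5, 3] ∈ F_7^4.


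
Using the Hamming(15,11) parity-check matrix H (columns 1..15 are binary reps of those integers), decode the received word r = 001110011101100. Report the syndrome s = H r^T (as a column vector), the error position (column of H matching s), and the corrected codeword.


s = (1, 0, 0, 0)^T, error position = 8, corrected codeword c = 001110001101100

Compute s = H r^T mod 2 one row at a time:
  s_1 = 1 + 1 + 1 + 0 + 1 + 1 + 0 + 0 = 5 ≡ 1 (mod 2).
  s_2 = 1 + 1 + 0 + 0 + 1 + 1 + 0 + 0 = 4 ≡ 0 (mod 2).
  s_3 = 0 + 1 + 0 + 0 + 1 + 0 + 0 + 0 = 2 ≡ 0 (mod 2).
  s_4 = 0 + 1 + 1 + 0 + 1 + 0 + 1 + 0 = 4 ≡ 0 (mod 2).
s = (1, 0, 0, 0)^T — this equals column 8 of H (binary 1000), so error is at position 8.
Correct: flip bit 8 of r = 001110011101100 to get c = 001110001101100.


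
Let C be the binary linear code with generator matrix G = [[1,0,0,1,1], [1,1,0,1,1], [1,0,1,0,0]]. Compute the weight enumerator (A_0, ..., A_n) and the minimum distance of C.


Weight distribution: A_0 = 1, A_1 = 1, A_2 = 1, A_3 = 3, A_4 = 2. Minimum distance d = 1.

Enumerate all 2^3 = 8 messages m ∈ F_2^3.
For each, compute codeword c = mG in F_2^5, then tally its weight.
  m = 000 → c = 00000, weight = 0.
  m = 100 → c = 10011, weight = 3.
  m = 010 → c = 11011, weight = 4.
  m = 110 → c = 01000, weight = 1.
  m = 001 → c = 10100, weight = 2.
  m = 101 → c = 00111, weight = 3.
  m = 011 → c = 01111, weight = 4.
  m = 111 → c = 11100, weight = 3.
Tally weights:
  weight 0: 1 codewords.
  weight 1: 1 codewords.
  weight 2: 1 codewords.
  weight 3: 3 codewords.
  weight 4: 2 codewords.
Minimum distance d = smallest w > 0 with A_w > 0 = 1.
Sanity: Σ A_w = 8 = 2^3 = 8 ✓.


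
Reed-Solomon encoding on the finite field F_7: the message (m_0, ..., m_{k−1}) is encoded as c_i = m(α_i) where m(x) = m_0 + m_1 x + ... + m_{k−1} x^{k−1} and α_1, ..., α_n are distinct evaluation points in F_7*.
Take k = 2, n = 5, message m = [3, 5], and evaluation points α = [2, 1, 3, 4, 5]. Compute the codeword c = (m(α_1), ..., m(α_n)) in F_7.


c = [6, 1, 4, 2, 0]

Message polynomial: m(x) = 3 + 5·x (mod 7).
For each evaluation point α_i, compute m(α_i) mod 7:
  α_1 = 2: Horner steps 5 → 6, so m(2) = 6.
  α_2 = 1: Horner steps 5 → 1, so m(1) = 1.
  α_3 = 3: Horner steps 5 → 4, so m(3) = 4.
  α_4 = 4: Horner steps 5 → 2, so m(4) = 2.
  α_5 = 5: Horner steps 5 → 0, so m(5) = 0.
Codeword c = [6, 1, 4, 2, 0] ∈ F_7^5.


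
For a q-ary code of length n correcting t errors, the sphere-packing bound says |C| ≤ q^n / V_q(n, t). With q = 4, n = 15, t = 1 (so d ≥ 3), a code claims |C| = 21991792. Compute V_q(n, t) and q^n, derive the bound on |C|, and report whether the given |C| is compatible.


V_q(n, t) = 46, q^n = 1073741824, Hamming bound = 23342213, |C| = 21991792 ≤ bound (satisfied).

Step 1: Compute V_q(n, t) = Σ_{j=0}^1 C(n, j) (q−1)^j.
  j = 0: C(15,0)·(3)^0 = 1·1 = 1.
  j = 1: C(15,1)·(3)^1 = 15·3 = 45.
  V_q(n, t) = 1 + 45 = 46.
Step 2: q^n = 4^15 = 1073741824.
Step 3: Hamming bound ⌊q^n / V_q(n,t)⌋ = ⌊1073741824/46⌋ = 23342213.
Step 4: Compare |C| = 21991792 to 23342213: satisfied.
The claimed |C| lies below the Hamming bound.


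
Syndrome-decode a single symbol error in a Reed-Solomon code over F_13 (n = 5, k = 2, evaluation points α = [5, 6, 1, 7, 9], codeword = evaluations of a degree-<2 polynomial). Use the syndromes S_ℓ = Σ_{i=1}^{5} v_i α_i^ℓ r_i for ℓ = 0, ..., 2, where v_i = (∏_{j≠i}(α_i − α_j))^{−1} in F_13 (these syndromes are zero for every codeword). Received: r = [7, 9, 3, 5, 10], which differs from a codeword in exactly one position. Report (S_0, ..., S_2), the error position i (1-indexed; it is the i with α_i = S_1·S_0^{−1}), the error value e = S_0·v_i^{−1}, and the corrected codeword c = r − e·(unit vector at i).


S = (1, 5, 12), error at position 1, error magnitude e = 7, c = [0, 9, 3, 5, 10].

Step 1: column multipliers v_i = (∏_{j≠i}(α_i − α_j))^{−1} mod 13.
  i = 1 (α = 5): (5−6)(5−1)(5−7)(5−9) = (−1)·4·(−2)·(−4) = −32 ≡ 7, so v_1 = 7^{−1} = 2 (mod 13).
  i = 2 (α = 6): (6−5)(6−1)(6−7)(6−9) = 1·5·(−1)·(−3) = 15 ≡ 2, so v_2 = 2^{−1} = 7 (mod 13).
  i = 3 (α = 1): (1−5)(1−6)(1−7)(1−9) = (−4)·(−5)·(−6)·(−8) = 960 ≡ 11, so v_3 = 11^{−1} = 6 (mod 13).
  i = 4 (α = 7): (7−5)(7−6)(7−1)(7−9) = 2·1·6·(−2) = −24 ≡ 2, so v_4 = 2^{−1} = 7 (mod 13).
  i = 5 (α = 9): (9−5)(9−6)(9−1)(9−7) = 4·3·8·2 = 192 ≡ 10, so v_5 = 10^{−1} = 4 (mod 13).
  v = [2, 7, 6, 7, 4].
Step 2: syndromes of r = [7, 9, 3, 5, 10] (all sums mod 13).
  S_0 = Σ v_i r_i = 2·7 + 7·9 + 6·3 + 7·5 + 4·10 = 170 ≡ 1.
  S_1 = Σ v_i α_i r_i = 2·5·7 + 7·6·9 + 6·1·3 + 7·7·5 + 4·9·10 = 1071 ≡ 5.
  α_i^2 mod 13 = [12, 10, 1, 10, 3].
  S_2 = Σ v_i α_i^2 r_i = 2·12·7 + 7·10·9 + 6·1·3 + 7·10·5 + 4·3·10 = 1286 ≡ 12.
  S = (1, 5, 12) ≠ 0, so r is not a codeword (an error is present).
Step 3: locate the error. For a single error e at position i, S_ℓ = v_i·e·α_i^ℓ, so α_err = S_1/S_0.
  S_0^{−1} = 1^{−1} = 1 (mod 13), so α_err = 5·1 = 5 ≡ 5 = α_1. Error position i = 1.
  Consistency check: S_2/S_1 = 12·8 = 96 ≡ 5 = α_err ✓ (single-error assumption holds).
Step 4: error magnitude e = S_0/v_1 = S_0·∏_{j≠1}(α_1 − α_j) = 1·7 = 7 ≡ 7 (mod 13).
Step 5: correct position 1: c_1 = r_1 − e = 7 − 7 ≡ 0 (mod 13). Hence c = [0, 9, 3, 5, 10].
  Check: interpolating c through the α_i gives m(x) = 7 + 9·x (degree < 2) with m(α_i) = c_i for every i, so c is indeed a codeword.
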